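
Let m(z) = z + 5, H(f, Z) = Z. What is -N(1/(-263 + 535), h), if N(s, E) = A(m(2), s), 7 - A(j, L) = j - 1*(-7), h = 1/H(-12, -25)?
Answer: 7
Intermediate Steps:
m(z) = 5 + z
h = -1/25 (h = 1/(-25) = -1/25 ≈ -0.040000)
A(j, L) = -j (A(j, L) = 7 - (j - 1*(-7)) = 7 - (j + 7) = 7 - (7 + j) = 7 + (-7 - j) = -j)
N(s, E) = -7 (N(s, E) = -(5 + 2) = -1*7 = -7)
-N(1/(-263 + 535), h) = -1*(-7) = 7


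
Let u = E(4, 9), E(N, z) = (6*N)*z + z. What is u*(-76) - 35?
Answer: -17135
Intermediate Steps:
E(N, z) = z + 6*N*z (E(N, z) = 6*N*z + z = z + 6*N*z)
u = 225 (u = 9*(1 + 6*4) = 9*(1 + 24) = 9*25 = 225)
u*(-76) - 35 = 225*(-76) - 35 = -17100 - 35 = -17135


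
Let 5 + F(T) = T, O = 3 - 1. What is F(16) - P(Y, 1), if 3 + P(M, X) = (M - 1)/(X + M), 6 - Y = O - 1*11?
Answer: 105/8 ≈ 13.125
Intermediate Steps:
O = 2
F(T) = -5 + T
Y = 15 (Y = 6 - (2 - 1*11) = 6 - (2 - 11) = 6 - 1*(-9) = 6 + 9 = 15)
P(M, X) = -3 + (-1 + M)/(M + X) (P(M, X) = -3 + (M - 1)/(X + M) = -3 + (-1 + M)/(M + X))
F(16) - P(Y, 1) = (-5 + 16) - (-1 - 3*1 - 2*15)/(15 + 1) = 11 - (-1 - 3 - 30)/16 = 11 - (-34)/16 = 11 - 1*(-17/8) = 11 + 17/8 = 105/8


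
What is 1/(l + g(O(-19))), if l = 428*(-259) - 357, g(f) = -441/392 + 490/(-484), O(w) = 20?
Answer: -968/107652381 ≈ -8.9919e-6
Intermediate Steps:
g(f) = -2069/968 (g(f) = -441*1/392 + 490*(-1/484) = -9/8 - 245/242 = -2069/968)
l = -111209 (l = -110852 - 357 = -111209)
1/(l + g(O(-19))) = 1/(-111209 - 2069/968) = 1/(-107652381/968) = -968/107652381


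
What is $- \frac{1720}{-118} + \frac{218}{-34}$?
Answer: $\frac{8189}{1003} \approx 8.1645$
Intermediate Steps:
$- \frac{1720}{-118} + \frac{218}{-34} = \left(-1720\right) \left(- \frac{1}{118}\right) + 218 \left(- \frac{1}{34}\right) = \frac{860}{59} - \frac{109}{17} = \frac{8189}{1003}$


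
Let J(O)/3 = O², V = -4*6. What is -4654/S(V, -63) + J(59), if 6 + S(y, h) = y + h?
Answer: 975853/93 ≈ 10493.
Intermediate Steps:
V = -24
S(y, h) = -6 + h + y (S(y, h) = -6 + (y + h) = -6 + (h + y) = -6 + h + y)
J(O) = 3*O²
-4654/S(V, -63) + J(59) = -4654/(-6 - 63 - 24) + 3*59² = -4654/(-93) + 3*3481 = -4654*(-1/93) + 10443 = 4654/93 + 10443 = 975853/93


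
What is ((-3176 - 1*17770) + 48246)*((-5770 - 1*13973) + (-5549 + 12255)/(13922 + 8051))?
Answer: -1691844308700/3139 ≈ -5.3898e+8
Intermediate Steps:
((-3176 - 1*17770) + 48246)*((-5770 - 1*13973) + (-5549 + 12255)/(13922 + 8051)) = ((-3176 - 17770) + 48246)*((-5770 - 13973) + 6706/21973) = (-20946 + 48246)*(-19743 + 6706*(1/21973)) = 27300*(-19743 + 958/3139) = 27300*(-61972319/3139) = -1691844308700/3139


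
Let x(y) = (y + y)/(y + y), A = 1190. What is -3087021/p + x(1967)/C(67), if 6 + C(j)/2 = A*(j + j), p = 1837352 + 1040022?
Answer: -492236407847/458808793796 ≈ -1.0729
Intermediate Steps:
p = 2877374
C(j) = -12 + 4760*j (C(j) = -12 + 2*(1190*(j + j)) = -12 + 2*(1190*(2*j)) = -12 + 2*(2380*j) = -12 + 4760*j)
x(y) = 1 (x(y) = (2*y)/((2*y)) = (2*y)*(1/(2*y)) = 1)
-3087021/p + x(1967)/C(67) = -3087021/2877374 + 1/(-12 + 4760*67) = -3087021*1/2877374 + 1/(-12 + 318920) = -3087021/2877374 + 1/318908 = -492236407847/458808793796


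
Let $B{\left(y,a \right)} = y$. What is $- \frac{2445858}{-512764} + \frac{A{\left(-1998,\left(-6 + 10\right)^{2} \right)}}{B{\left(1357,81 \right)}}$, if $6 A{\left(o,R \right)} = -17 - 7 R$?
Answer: $\frac{827001220}{173955187} \approx 4.7541$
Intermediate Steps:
$A{\left(o,R \right)} = - \frac{17}{6} - \frac{7 R}{6}$ ($A{\left(o,R \right)} = \frac{-17 - 7 R}{6} = - \frac{17}{6} - \frac{7 R}{6}$)
$- \frac{2445858}{-512764} + \frac{A{\left(-1998,\left(-6 + 10\right)^{2} \right)}}{B{\left(1357,81 \right)}} = - \frac{2445858}{-512764} + \frac{- \frac{17}{6} - \frac{7 \left(-6 + 10\right)^{2}}{6}}{1357} = \left(-2445858\right) \left(- \frac{1}{512764}\right) + \left(- \frac{17}{6} - \frac{7 \cdot 4^{2}}{6}\right) \frac{1}{1357} = \frac{1222929}{256382} + \left(- \frac{17}{6} - \frac{56}{3}\right) \frac{1}{1357} = \frac{1222929}{256382} - \frac{43}{2714} = \frac{827001220}{173955187}$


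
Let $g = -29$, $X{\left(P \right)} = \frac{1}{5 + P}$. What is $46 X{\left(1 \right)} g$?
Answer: $- \frac{667}{3} \approx -222.33$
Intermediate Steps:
$46 X{\left(1 \right)} g = \frac{46}{5 + 1} \left(-29\right) = \frac{46}{6} \left(-29\right) = 46 \cdot \frac{1}{6} \left(-29\right) = \frac{23}{3} \left(-29\right) = - \frac{667}{3}$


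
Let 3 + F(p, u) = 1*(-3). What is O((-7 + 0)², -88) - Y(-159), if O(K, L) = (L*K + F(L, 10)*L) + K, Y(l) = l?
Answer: -3576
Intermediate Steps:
F(p, u) = -6 (F(p, u) = -3 + 1*(-3) = -3 - 3 = -6)
O(K, L) = K - 6*L + K*L (O(K, L) = (L*K - 6*L) + K = (K*L - 6*L) + K = (-6*L + K*L) + K = K - 6*L + K*L)
O((-7 + 0)², -88) - Y(-159) = ((-7 + 0)² - 6*(-88) + (-7 + 0)²*(-88)) - 1*(-159) = ((-7)² + 528 + (-7)²*(-88)) + 159 = (49 + 528 + 49*(-88)) + 159 = (49 + 528 - 4312) + 159 = -3735 + 159 = -3576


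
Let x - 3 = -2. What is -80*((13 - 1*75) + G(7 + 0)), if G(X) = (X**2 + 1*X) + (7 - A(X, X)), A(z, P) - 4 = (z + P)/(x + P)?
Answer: 380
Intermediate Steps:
x = 1 (x = 3 - 2 = 1)
A(z, P) = 4 + (P + z)/(1 + P) (A(z, P) = 4 + (z + P)/(1 + P) = 4 + (P + z)/(1 + P))
G(X) = 7 + X + X**2 - (4 + 6*X)/(1 + X) (G(X) = (X**2 + 1*X) + (7 - (4 + X + 5*X)/(1 + X)) = (X**2 + X) + (7 - (4 + 6*X)/(1 + X)) = (X + X**2) + (7 - (4 + 6*X)/(1 + X)) = 7 + X + X**2 - (4 + 6*X)/(1 + X))
-80*((13 - 1*75) + G(7 + 0)) = -80*((13 - 1*75) + (3 + (7 + 0)**3 + 2*(7 + 0) + 2*(7 + 0)**2)/(1 + (7 + 0))) = -80*((13 - 75) + (3 + 7**3 + 2*7 + 2*7**2)/(1 + 7)) = -80*(-62 + (3 + 343 + 14 + 2*49)/8) = -80*(-62 + (3 + 343 + 14 + 98)/8) = -80*(-62 + (1/8)*458) = -80*(-62 + 229/4) = -80*(-19/4) = 380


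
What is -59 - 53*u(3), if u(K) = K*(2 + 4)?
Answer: -1013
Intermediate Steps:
u(K) = 6*K (u(K) = K*6 = 6*K)
-59 - 53*u(3) = -59 - 318*3 = -59 - 53*18 = -59 - 954 = -1013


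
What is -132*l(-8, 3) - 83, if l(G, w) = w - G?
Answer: -1535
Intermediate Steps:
-132*l(-8, 3) - 83 = -132*(3 - 1*(-8)) - 83 = -132*(3 + 8) - 83 = -132*11 - 83 = -1452 - 83 = -1535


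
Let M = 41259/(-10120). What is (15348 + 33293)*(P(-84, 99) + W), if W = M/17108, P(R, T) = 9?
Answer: 75790235887221/173132960 ≈ 4.3776e+5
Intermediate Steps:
M = -41259/10120 (M = 41259*(-1/10120) = -41259/10120 ≈ -4.0770)
W = -41259/173132960 (W = -41259/10120/17108 = -41259/10120*1/17108 = -41259/173132960 ≈ -0.00023831)
(15348 + 33293)*(P(-84, 99) + W) = (15348 + 33293)*(9 - 41259/173132960) = 48641*(1558155381/173132960) = 75790235887221/173132960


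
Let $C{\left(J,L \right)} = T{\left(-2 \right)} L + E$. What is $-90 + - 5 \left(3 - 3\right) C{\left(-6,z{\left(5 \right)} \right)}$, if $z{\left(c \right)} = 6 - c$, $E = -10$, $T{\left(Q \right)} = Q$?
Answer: $-90$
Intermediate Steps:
$C{\left(J,L \right)} = -10 - 2 L$ ($C{\left(J,L \right)} = - 2 L - 10 = -10 - 2 L$)
$-90 + - 5 \left(3 - 3\right) C{\left(-6,z{\left(5 \right)} \right)} = -90 + - 5 \left(3 - 3\right) \left(-10 - 2 \left(6 - 5\right)\right) = -90 + \left(-5\right) 0 \left(-10 - 2 \left(6 - 5\right)\right) = -90 + 0 \left(-10 - 2\right) = -90 + 0 \left(-12\right) = -90 + 0 = -90$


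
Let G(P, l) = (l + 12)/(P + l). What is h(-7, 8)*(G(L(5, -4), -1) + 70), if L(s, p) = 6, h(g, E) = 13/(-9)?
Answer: -4693/45 ≈ -104.29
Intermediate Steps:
h(g, E) = -13/9 (h(g, E) = 13*(-⅑) = -13/9)
G(P, l) = (12 + l)/(P + l)
h(-7, 8)*(G(L(5, -4), -1) + 70) = -13*((12 - 1)/(6 - 1) + 70)/9 = -13*(11/5 + 70)/9 = -13/9*361/5 = -4693/45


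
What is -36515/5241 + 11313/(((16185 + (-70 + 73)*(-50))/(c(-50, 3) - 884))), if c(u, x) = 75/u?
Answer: -35392054631/56026290 ≈ -631.70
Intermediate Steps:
-36515/5241 + 11313/(((16185 + (-70 + 73)*(-50))/(c(-50, 3) - 884))) = -36515/5241 + 11313/(((16185 + (-70 + 73)*(-50))/(75/(-50) - 884))) = -36515*1/5241 + 11313/(((16185 + 3*(-50))/(75*(-1/50) - 884))) = -36515/5241 + 11313/(((16185 - 150)/(-3/2 - 884))) = -36515/5241 + 11313/((16035/(-1771/2))) = -36515/5241 + 11313/((16035*(-2/1771))) = -36515/5241 + 11313/(-32070/1771) = -36515/5241 + 11313*(-1771/32070) = -36515/5241 - 6678441/10690 = -35392054631/56026290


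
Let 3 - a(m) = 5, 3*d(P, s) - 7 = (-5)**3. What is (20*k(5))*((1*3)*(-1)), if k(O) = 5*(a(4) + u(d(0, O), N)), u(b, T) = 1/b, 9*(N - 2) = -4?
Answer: 35850/59 ≈ 607.63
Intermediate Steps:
d(P, s) = -118/3 (d(P, s) = 7/3 + (1/3)*(-5)**3 = 7/3 + (1/3)*(-125) = 7/3 - 125/3 = -118/3)
a(m) = -2 (a(m) = 3 - 1*5 = 3 - 5 = -2)
N = 14/9 (N = 2 + (1/9)*(-4) = 2 - 4/9 = 14/9 ≈ 1.5556)
k(O) = -1195/118 (k(O) = 5*(-2 + 1/(-118/3)) = 5*(-2 - 3/118) = 5*(-239/118) = -1195/118)
(20*k(5))*((1*3)*(-1)) = (20*(-1195/118))*((1*3)*(-1)) = -35850*(-1)/59 = -11950/59*(-3) = 35850/59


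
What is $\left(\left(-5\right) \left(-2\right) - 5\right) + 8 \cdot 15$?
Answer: $125$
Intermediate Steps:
$\left(\left(-5\right) \left(-2\right) - 5\right) + 8 \cdot 15 = \left(10 - 5\right) + 120 = 5 + 120 = 125$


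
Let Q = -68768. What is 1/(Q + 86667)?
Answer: 1/17899 ≈ 5.5869e-5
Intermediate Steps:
1/(Q + 86667) = 1/(-68768 + 86667) = 1/17899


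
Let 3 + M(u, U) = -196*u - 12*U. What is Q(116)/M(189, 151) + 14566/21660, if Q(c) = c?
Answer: 93917939/140280990 ≈ 0.66950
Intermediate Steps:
M(u, U) = -3 - 196*u - 12*U (M(u, U) = -3 + (-196*u - 12*U) = -3 - 196*u - 12*U)
Q(116)/M(189, 151) + 14566/21660 = 116/(-3 - 196*189 - 12*151) + 14566/21660 = 116/(-3 - 37044 - 1812) + 14566*(1/21660) = 116/(-38859) + 7283/10830 = 116*(-1/38859) + 7283/10830 = -116/38859 + 7283/10830 = 93917939/140280990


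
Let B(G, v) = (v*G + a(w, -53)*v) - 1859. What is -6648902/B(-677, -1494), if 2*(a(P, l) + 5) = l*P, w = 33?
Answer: -3324451/1161776 ≈ -2.8615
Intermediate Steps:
a(P, l) = -5 + P*l/2 (a(P, l) = -5 + (l*P)/2 = -5 + (P*l)/2 = -5 + P*l/2)
B(G, v) = -1859 - 1759*v/2 + G*v (B(G, v) = (v*G + (-5 + (½)*33*(-53))*v) - 1859 = (G*v + (-5 - 1749/2)*v) - 1859 = (G*v - 1759*v/2) - 1859 = (-1759*v/2 + G*v) - 1859 = -1859 - 1759*v/2 + G*v)
-6648902/B(-677, -1494) = -6648902/(-1859 - 1759/2*(-1494) - 677*(-1494)) = -6648902/(-1859 + 1313973 + 1011438) = -6648902/2323552 = -6648902*1/2323552 = -3324451/1161776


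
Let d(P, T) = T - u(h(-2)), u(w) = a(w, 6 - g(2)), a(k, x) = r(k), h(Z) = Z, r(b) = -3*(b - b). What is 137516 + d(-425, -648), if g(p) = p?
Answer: 136868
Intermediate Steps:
r(b) = 0 (r(b) = -3*0 = 0)
a(k, x) = 0
u(w) = 0
d(P, T) = T (d(P, T) = T - 1*0 = T + 0 = T)
137516 + d(-425, -648) = 137516 - 648 = 136868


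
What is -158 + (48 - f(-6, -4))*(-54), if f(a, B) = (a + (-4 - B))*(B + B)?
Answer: -158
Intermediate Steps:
f(a, B) = 2*B*(-4 + a - B) (f(a, B) = (-4 + a - B)*(2*B) = 2*B*(-4 + a - B))
-158 + (48 - f(-6, -4))*(-54) = -158 + (48 - 2*(-4)*(-4 - 6 - 1*(-4)))*(-54) = -158 + (48 - 2*(-4)*(-4 - 6 + 4))*(-54) = -158 + (48 - 2*(-4)*(-6))*(-54) = -158 + (48 - 1*48)*(-54) = -158 + (48 - 48)*(-54) = -158 + 0*(-54) = -158 + 0 = -158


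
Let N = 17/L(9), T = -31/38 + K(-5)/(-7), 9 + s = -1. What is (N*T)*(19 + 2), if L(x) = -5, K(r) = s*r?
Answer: 107967/190 ≈ 568.25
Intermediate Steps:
s = -10 (s = -9 - 1 = -10)
K(r) = -10*r
T = -2117/266 (T = -31/38 - 10*(-5)/(-7) = -31*1/38 + 50*(-⅐) = -31/38 - 50/7 = -2117/266 ≈ -7.9586)
N = -17/5 (N = 17/(-5) = 17*(-⅕) = -17/5 ≈ -3.4000)
(N*T)*(19 + 2) = (-17/5*(-2117/266))*(19 + 2) = (35989/1330)*21 = 107967/190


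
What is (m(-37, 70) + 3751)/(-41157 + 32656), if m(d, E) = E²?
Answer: -8651/8501 ≈ -1.0176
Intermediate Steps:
(m(-37, 70) + 3751)/(-41157 + 32656) = (70² + 3751)/(-41157 + 32656) = (4900 + 3751)/(-8501) = 8651*(-1/8501) = -8651/8501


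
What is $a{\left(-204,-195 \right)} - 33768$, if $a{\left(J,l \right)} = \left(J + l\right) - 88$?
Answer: $-34255$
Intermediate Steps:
$a{\left(J,l \right)} = -88 + J + l$
$a{\left(-204,-195 \right)} - 33768 = \left(-88 - 204 - 195\right) - 33768 = -487 - 33768 = -34255$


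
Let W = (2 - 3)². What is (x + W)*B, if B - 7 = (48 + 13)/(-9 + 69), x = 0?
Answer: 481/60 ≈ 8.0167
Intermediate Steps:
W = 1 (W = (-1)² = 1)
B = 481/60 (B = 7 + (48 + 13)/(-9 + 69) = 7 + 61/60 = 481/60 ≈ 8.0167)
(x + W)*B = (0 + 1)*(481/60) = 1*(481/60) = 481/60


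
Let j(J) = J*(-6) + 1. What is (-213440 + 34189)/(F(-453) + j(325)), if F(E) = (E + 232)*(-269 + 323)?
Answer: 179251/13883 ≈ 12.912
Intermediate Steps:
j(J) = 1 - 6*J (j(J) = -6*J + 1 = 1 - 6*J)
F(E) = 12528 + 54*E (F(E) = (232 + E)*54 = 12528 + 54*E)
(-213440 + 34189)/(F(-453) + j(325)) = (-213440 + 34189)/((12528 + 54*(-453)) + (1 - 6*325)) = -179251/((12528 - 24462) + (1 - 1950)) = -179251/(-11934 - 1949) = -179251/(-13883) = -179251*(-1/13883) = 179251/13883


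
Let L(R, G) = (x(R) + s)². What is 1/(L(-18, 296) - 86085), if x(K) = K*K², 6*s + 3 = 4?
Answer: 36/1221271021 ≈ 2.9477e-8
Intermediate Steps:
s = ⅙ (s = -½ + (⅙)*4 = -½ + ⅔ = ⅙ ≈ 0.16667)
x(K) = K³
L(R, G) = (⅙ + R³)² (L(R, G) = (R³ + ⅙)² = (⅙ + R³)²)
1/(L(-18, 296) - 86085) = 1/((1 + 6*(-18)³)²/36 - 86085) = 1/((1 + 6*(-5832))²/36 - 86085) = 1/((1 - 34992)²/36 - 86085) = 1/((1/36)*(-34991)² - 86085) = 1/((1/36)*1224370081 - 86085) = 1/(1224370081/36 - 86085) = 1/(1221271021/36) = 36/1221271021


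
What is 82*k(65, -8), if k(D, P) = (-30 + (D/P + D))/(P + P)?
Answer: -8815/64 ≈ -137.73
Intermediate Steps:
k(D, P) = (-30 + D + D/P)/(2*P) (k(D, P) = (-30 + (D + D/P))/((2*P)) = (-30 + D + D/P)*(1/(2*P)) = (-30 + D + D/P)/(2*P))
82*k(65, -8) = 82*((1/2)*(65 - 8*(-30 + 65))/(-8)**2) = 82*((1/2)*(1/64)*(65 - 8*35)) = 82*((1/2)*(1/64)*(65 - 280)) = 82*((1/2)*(1/64)*(-215)) = 82*(-215/128) = -8815/64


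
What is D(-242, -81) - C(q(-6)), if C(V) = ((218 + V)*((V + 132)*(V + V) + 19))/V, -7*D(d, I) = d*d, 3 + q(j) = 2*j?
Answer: -5839171/105 ≈ -55611.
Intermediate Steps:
q(j) = -3 + 2*j
D(d, I) = -d²/7 (D(d, I) = -d*d/7 = -d²/7)
C(V) = (19 + 2*V*(132 + V))*(218 + V)/V (C(V) = ((218 + V)*((132 + V)*(2*V) + 19))/V = ((218 + V)*(2*V*(132 + V) + 19))/V = ((218 + V)*(19 + 2*V*(132 + V)))/V = ((19 + 2*V*(132 + V))*(218 + V))/V = (19 + 2*V*(132 + V))*(218 + V)/V)
D(-242, -81) - C(q(-6)) = -⅐*(-242)² - (57571 + 2*(-3 + 2*(-6))² + 700*(-3 + 2*(-6)) + 4142/(-3 + 2*(-6))) = -⅐*58564 - (57571 + 2*(-3 - 12)² + 700*(-3 - 12) + 4142/(-3 - 12)) = -58564/7 - (57571 + 2*(-15)² + 700*(-15) + 4142/(-15)) = -58564/7 - (57571 + 2*225 - 10500 + 4142*(-1/15)) = -58564/7 - (57571 + 450 - 10500 - 4142/15) = -58564/7 - 1*708673/15 = -58564/7 - 708673/15 = -5839171/105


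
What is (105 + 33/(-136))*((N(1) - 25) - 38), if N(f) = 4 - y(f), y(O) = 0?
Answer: -840573/136 ≈ -6180.7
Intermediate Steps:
N(f) = 4 (N(f) = 4 - 1*0 = 4 + 0 = 4)
(105 + 33/(-136))*((N(1) - 25) - 38) = (105 + 33/(-136))*((4 - 25) - 38) = (105 + 33*(-1/136))*(-21 - 38) = (105 - 33/136)*(-59) = (14247/136)*(-59) = -840573/136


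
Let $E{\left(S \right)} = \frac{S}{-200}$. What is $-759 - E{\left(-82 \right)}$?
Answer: $- \frac{75941}{100} \approx -759.41$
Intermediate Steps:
$E{\left(S \right)} = - \frac{S}{200}$ ($E{\left(S \right)} = S \left(- \frac{1}{200}\right) = - \frac{S}{200}$)
$-759 - E{\left(-82 \right)} = -759 - \left(- \frac{1}{200}\right) \left(-82\right) = -759 - \frac{41}{100} = - \frac{75941}{100}$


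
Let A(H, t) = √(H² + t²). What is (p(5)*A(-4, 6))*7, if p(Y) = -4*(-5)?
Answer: 280*√13 ≈ 1009.6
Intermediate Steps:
p(Y) = 20
(p(5)*A(-4, 6))*7 = (20*√((-4)² + 6²))*7 = (20*√(16 + 36))*7 = (20*√52)*7 = (20*(2*√13))*7 = (40*√13)*7 = 280*√13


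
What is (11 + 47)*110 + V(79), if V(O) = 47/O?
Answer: 504067/79 ≈ 6380.6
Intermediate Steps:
(11 + 47)*110 + V(79) = (11 + 47)*110 + 47/79 = 58*110 + 47*(1/79) = 6380 + 47/79 = 504067/79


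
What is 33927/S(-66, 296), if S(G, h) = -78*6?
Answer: -11309/156 ≈ -72.494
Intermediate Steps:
S(G, h) = -468
33927/S(-66, 296) = 33927/(-468) = 33927*(-1/468) = -11309/156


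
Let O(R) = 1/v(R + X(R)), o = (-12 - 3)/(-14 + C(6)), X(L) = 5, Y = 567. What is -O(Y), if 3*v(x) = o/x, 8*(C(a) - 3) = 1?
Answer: -12441/10 ≈ -1244.1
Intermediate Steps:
C(a) = 25/8 (C(a) = 3 + (⅛)*1 = 3 + ⅛ = 25/8)
o = 40/29 (o = (-12 - 3)/(-14 + 25/8) = -15/(-87/8) = -15*(-8/87) = 40/29 ≈ 1.3793)
v(x) = 40/(87*x) (v(x) = (40/(29*x))/3 = 40/(87*x))
O(R) = 87/8 + 87*R/40 (O(R) = 1/(40/(87*(R + 5))) = 1/(40/(87*(5 + R))) = 87/8 + 87*R/40)
-O(Y) = -(87/8 + (87/40)*567) = -(87/8 + 49329/40) = -1*12441/10 = -12441/10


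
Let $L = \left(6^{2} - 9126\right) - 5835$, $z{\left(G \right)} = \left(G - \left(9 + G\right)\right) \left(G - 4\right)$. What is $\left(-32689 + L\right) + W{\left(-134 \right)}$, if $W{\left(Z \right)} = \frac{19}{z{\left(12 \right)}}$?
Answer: $- \frac{3428227}{72} \approx -47614.0$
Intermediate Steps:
$z{\left(G \right)} = 36 - 9 G$ ($z{\left(G \right)} = - 9 \left(-4 + G\right) = 36 - 9 G$)
$L = -14925$ ($L = \left(36 - 9126\right) - 5835 = -9090 - 5835 = -14925$)
$W{\left(Z \right)} = - \frac{19}{72}$ ($W{\left(Z \right)} = \frac{19}{36 - 108} = \frac{19}{-72} = 19 \left(- \frac{1}{72}\right) = - \frac{19}{72}$)
$\left(-32689 + L\right) + W{\left(-134 \right)} = \left(-32689 - 14925\right) - \frac{19}{72} = -47614 - \frac{19}{72} = - \frac{3428227}{72}$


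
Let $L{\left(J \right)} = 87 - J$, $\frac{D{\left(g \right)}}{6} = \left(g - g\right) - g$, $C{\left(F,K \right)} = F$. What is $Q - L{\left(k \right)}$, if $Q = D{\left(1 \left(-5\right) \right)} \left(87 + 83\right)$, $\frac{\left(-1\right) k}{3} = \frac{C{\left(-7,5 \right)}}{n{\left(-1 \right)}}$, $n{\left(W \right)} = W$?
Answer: $4992$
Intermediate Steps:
$D{\left(g \right)} = - 6 g$ ($D{\left(g \right)} = 6 \left(\left(g - g\right) - g\right) = 6 \left(0 - g\right) = 6 \left(- g\right) = - 6 g$)
$k = -21$ ($k = - 3 \left(- \frac{7}{-1}\right) = - 3 \left(\left(-7\right) \left(-1\right)\right) = \left(-3\right) 7 = -21$)
$Q = 5100$ ($Q = - 6 \cdot 1 \left(-5\right) \left(87 + 83\right) = \left(-6\right) \left(-5\right) 170 = 30 \cdot 170 = 5100$)
$Q - L{\left(k \right)} = 5100 - \left(87 - -21\right) = 5100 - \left(87 + 21\right) = 5100 - 108 = 4992$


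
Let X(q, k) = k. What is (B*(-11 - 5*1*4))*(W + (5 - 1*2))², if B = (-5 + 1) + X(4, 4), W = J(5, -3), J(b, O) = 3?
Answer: 0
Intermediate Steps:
W = 3
B = 0 (B = (-5 + 1) + 4 = -4 + 4 = 0)
(B*(-11 - 5*1*4))*(W + (5 - 1*2))² = (0*(-11 - 5*1*4))*(3 + (5 - 1*2))² = (0*(-11 - 5*4))*(3 + (5 - 2))² = (0*(-11 - 1*20))*(3 + 3)² = (0*(-11 - 20))*6² = (0*(-31))*36 = 0*36 = 0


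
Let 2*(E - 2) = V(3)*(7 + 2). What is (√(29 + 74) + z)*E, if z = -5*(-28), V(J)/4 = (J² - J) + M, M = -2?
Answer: 10360 + 74*√103 ≈ 11111.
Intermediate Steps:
V(J) = -8 - 4*J + 4*J² (V(J) = 4*((J² - J) - 2) = 4*(-2 + J² - J) = -8 - 4*J + 4*J²)
z = 140
E = 74 (E = 2 + ((-8 - 4*3 + 4*3²)*(7 + 2))/2 = 2 + ((-8 - 12 + 4*9)*9)/2 = 2 + ((-8 - 12 + 36)*9)/2 = 2 + (16*9)/2 = 2 + (½)*144 = 2 + 72 = 74)
(√(29 + 74) + z)*E = (√(29 + 74) + 140)*74 = (√103 + 140)*74 = (140 + √103)*74 = 10360 + 74*√103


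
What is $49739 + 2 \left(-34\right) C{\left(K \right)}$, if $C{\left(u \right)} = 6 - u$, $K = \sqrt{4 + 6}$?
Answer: $49331 + 68 \sqrt{10} \approx 49546.0$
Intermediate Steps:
$K = \sqrt{10} \approx 3.1623$
$49739 + 2 \left(-34\right) C{\left(K \right)} = 49739 + 2 \left(-34\right) \left(6 - \sqrt{10}\right) = 49739 - 68 \left(6 - \sqrt{10}\right) = 49739 - \left(408 - 68 \sqrt{10}\right) = 49331 + 68 \sqrt{10}$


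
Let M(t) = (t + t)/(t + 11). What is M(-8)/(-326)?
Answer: 8/489 ≈ 0.016360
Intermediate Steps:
M(t) = 2*t/(11 + t) (M(t) = (2*t)/(11 + t) = 2*t/(11 + t))
M(-8)/(-326) = (2*(-8)/(11 - 8))/(-326) = (2*(-8)/3)*(-1/326) = (2*(-8)*(1/3))*(-1/326) = -16/3*(-1/326) = 8/489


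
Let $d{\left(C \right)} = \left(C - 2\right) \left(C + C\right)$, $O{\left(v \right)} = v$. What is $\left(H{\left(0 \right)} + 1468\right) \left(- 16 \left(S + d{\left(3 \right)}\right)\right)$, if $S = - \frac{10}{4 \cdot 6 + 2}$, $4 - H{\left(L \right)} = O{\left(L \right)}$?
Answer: $- \frac{1719296}{13} \approx -1.3225 \cdot 10^{5}$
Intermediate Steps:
$d{\left(C \right)} = 2 C \left(-2 + C\right)$ ($d{\left(C \right)} = \left(-2 + C\right) 2 C = 2 C \left(-2 + C\right)$)
$H{\left(L \right)} = 4 - L$
$S = - \frac{5}{13}$ ($S = - \frac{10}{24 + 2} = - \frac{10}{26} = \left(-10\right) \frac{1}{26} = - \frac{5}{13} \approx -0.38462$)
$\left(H{\left(0 \right)} + 1468\right) \left(- 16 \left(S + d{\left(3 \right)}\right)\right) = \left(\left(4 - 0\right) + 1468\right) \left(- 16 \left(- \frac{5}{13} + 2 \cdot 3 \left(-2 + 3\right)\right)\right) = \left(\left(4 + 0\right) + 1468\right) \left(- 16 \left(- \frac{5}{13} + 2 \cdot 3 \cdot 1\right)\right) = \left(4 + 1468\right) \left(- 16 \left(- \frac{5}{13} + 6\right)\right) = 1472 \left(\left(-16\right) \frac{73}{13}\right) = 1472 \left(- \frac{1168}{13}\right) = - \frac{1719296}{13}$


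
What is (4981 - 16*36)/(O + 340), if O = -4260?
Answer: -881/784 ≈ -1.1237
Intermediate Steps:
(4981 - 16*36)/(O + 340) = (4981 - 16*36)/(-4260 + 340) = (4981 - 576)/(-3920) = 4405*(-1/3920) = -881/784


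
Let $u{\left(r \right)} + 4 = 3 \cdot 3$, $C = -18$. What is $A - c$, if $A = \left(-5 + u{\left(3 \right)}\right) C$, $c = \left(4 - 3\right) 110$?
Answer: $-110$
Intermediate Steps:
$u{\left(r \right)} = 5$ ($u{\left(r \right)} = -4 + 3 \cdot 3 = -4 + 9 = 5$)
$c = 110$ ($c = 1 \cdot 110 = 110$)
$A = 0$ ($A = \left(-5 + 5\right) \left(-18\right) = 0 \left(-18\right) = 0$)
$A - c = 0 - 110 = -110$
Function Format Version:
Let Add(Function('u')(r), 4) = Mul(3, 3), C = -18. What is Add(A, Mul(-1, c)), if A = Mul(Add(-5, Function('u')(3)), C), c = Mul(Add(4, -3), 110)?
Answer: -110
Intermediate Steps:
Function('u')(r) = 5 (Function('u')(r) = Add(-4, Mul(3, 3)) = Add(-4, 9) = 5)
c = 110 (c = Mul(1, 110) = 110)
A = 0 (A = Mul(Add(-5, 5), -18) = Mul(0, -18) = 0)
Add(A, Mul(-1, c)) = Add(0, Mul(-1, 110)) = Add(0, -110) = -110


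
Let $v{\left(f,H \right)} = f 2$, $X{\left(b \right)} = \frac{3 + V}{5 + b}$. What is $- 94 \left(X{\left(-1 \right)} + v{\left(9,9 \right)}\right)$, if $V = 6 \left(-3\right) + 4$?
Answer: $- \frac{2867}{2} \approx -1433.5$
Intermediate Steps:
$V = -14$ ($V = -18 + 4 = -14$)
$X{\left(b \right)} = - \frac{11}{5 + b}$ ($X{\left(b \right)} = \frac{3 - 14}{5 + b} = - \frac{11}{5 + b}$)
$v{\left(f,H \right)} = 2 f$
$- 94 \left(X{\left(-1 \right)} + v{\left(9,9 \right)}\right) = - 94 \left(- \frac{11}{5 - 1} + 2 \cdot 9\right) = - 94 \left(- \frac{11}{4} + 18\right) = \left(-94\right) \frac{61}{4} = - \frac{2867}{2}$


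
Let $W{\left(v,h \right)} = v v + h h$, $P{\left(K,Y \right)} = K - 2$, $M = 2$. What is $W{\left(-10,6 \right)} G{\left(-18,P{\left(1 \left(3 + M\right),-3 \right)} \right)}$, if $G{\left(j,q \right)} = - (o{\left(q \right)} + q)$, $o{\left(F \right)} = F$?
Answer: $-816$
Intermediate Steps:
$P{\left(K,Y \right)} = -2 + K$
$G{\left(j,q \right)} = - 2 q$ ($G{\left(j,q \right)} = - (q + q) = - 2 q$)
$W{\left(v,h \right)} = h^{2} + v^{2}$ ($W{\left(v,h \right)} = v^{2} + h^{2} = h^{2} + v^{2}$)
$W{\left(-10,6 \right)} G{\left(-18,P{\left(1 \left(3 + M\right),-3 \right)} \right)} = \left(6^{2} + \left(-10\right)^{2}\right) \left(- 2 \left(-2 + 1 \left(3 + 2\right)\right)\right) = \left(36 + 100\right) \left(- 2 \left(-2 + 1 \cdot 5\right)\right) = 136 \left(- 2 \left(-2 + 5\right)\right) = 136 \left(\left(-2\right) 3\right) = 136 \left(-6\right) = -816$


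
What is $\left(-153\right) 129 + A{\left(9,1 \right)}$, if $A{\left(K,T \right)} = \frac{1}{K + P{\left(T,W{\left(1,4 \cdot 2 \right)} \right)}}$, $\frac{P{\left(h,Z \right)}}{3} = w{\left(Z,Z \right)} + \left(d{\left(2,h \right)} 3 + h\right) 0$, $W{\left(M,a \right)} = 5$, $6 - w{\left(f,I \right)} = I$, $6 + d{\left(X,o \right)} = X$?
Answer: $- \frac{236843}{12} \approx -19737.0$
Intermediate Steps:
$d{\left(X,o \right)} = -6 + X$
$w{\left(f,I \right)} = 6 - I$
$P{\left(h,Z \right)} = 18 - 3 Z$ ($P{\left(h,Z \right)} = 3 \left(\left(6 - Z\right) + \left(\left(-6 + 2\right) 3 + h\right) 0\right) = 3 \left(\left(6 - Z\right) + \left(\left(-4\right) 3 + h\right) 0\right) = 3 \left(\left(6 - Z\right) + \left(-12 + h\right) 0\right) = 3 \left(\left(6 - Z\right) + 0\right) = 3 \left(6 - Z\right) = 18 - 3 Z$)
$A{\left(K,T \right)} = \frac{1}{3 + K}$ ($A{\left(K,T \right)} = \frac{1}{K + \left(18 - 15\right)} = \frac{1}{K + 3} = \frac{1}{3 + K}$)
$\left(-153\right) 129 + A{\left(9,1 \right)} = \left(-153\right) 129 + \frac{1}{3 + 9} = -19737 + \frac{1}{12} = - \frac{236843}{12}$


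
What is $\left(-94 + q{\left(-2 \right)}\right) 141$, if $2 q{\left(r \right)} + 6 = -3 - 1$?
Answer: $-13959$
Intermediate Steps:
$q{\left(r \right)} = -5$ ($q{\left(r \right)} = -3 + \frac{-3 - 1}{2} = -3 + \frac{1}{2} \left(-4\right) = -3 - 2 = -5$)
$\left(-94 + q{\left(-2 \right)}\right) 141 = \left(-94 - 5\right) 141 = \left(-99\right) 141 = -13959$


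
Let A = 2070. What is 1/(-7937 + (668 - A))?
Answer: -1/9339 ≈ -0.00010708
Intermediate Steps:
1/(-7937 + (668 - A)) = 1/(-7937 + (668 - 1*2070)) = 1/(-7937 + (668 - 2070)) = 1/(-7937 - 1402) = 1/(-9339) = -1/9339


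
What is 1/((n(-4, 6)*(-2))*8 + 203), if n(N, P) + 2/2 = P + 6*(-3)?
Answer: 1/411 ≈ 0.0024331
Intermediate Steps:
n(N, P) = -19 + P (n(N, P) = -1 + (P + 6*(-3)) = -1 + (P - 18) = -1 + (-18 + P) = -19 + P)
1/((n(-4, 6)*(-2))*8 + 203) = 1/(((-19 + 6)*(-2))*8 + 203) = 1/(-13*(-2)*8 + 203) = 1/(26*8 + 203) = 1/(208 + 203) = 1/411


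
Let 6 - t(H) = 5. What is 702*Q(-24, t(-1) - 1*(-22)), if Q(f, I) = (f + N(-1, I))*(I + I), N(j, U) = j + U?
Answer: -64584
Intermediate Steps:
N(j, U) = U + j
t(H) = 1 (t(H) = 6 - 1*5 = 6 - 5 = 1)
Q(f, I) = 2*I*(-1 + I + f) (Q(f, I) = (f + (I - 1))*(I + I) = (f + (-1 + I))*(2*I) = (-1 + I + f)*(2*I) = 2*I*(-1 + I + f))
702*Q(-24, t(-1) - 1*(-22)) = 702*(2*(1 - 1*(-22))*(-1 + (1 - 1*(-22)) - 24)) = 702*(2*(1 + 22)*(-1 + (1 + 22) - 24)) = 702*(2*23*(-1 + 23 - 24)) = 702*(2*23*(-2)) = 702*(-92) = -64584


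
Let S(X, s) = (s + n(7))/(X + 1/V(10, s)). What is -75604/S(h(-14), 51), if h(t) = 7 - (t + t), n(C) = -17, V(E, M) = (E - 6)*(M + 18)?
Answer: -182602561/2346 ≈ -77836.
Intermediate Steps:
V(E, M) = (-6 + E)*(18 + M)
h(t) = 7 - 2*t
S(X, s) = (-17 + s)/(X + 1/(72 + 4*s)) (S(X, s) = (s - 17)/(X + 1/(-108 - 6*s + 18*10 + 10*s)) = (-17 + s)/(X + 1/(-108 - 6*s + 180 + 10*s)) = (-17 + s)/(X + 1/(72 + 4*s)))
-75604/S(h(-14), 51) = -75604*(1 + 4*(7 - 2*(-14))*(18 + 51))/(4*(-17 + 51)*(18 + 51)) = -75604/(4*34*69/(1 + 4*(7 + 28)*69)) = -75604/(4*34*69/(1 + 4*35*69)) = -75604/(4*34*69/(1 + 9660)) = -75604/(4*34*69/9661) = -75604/(4*(1/9661)*34*69) = -75604/9384/9661 = -75604*9661/9384 = -182602561/2346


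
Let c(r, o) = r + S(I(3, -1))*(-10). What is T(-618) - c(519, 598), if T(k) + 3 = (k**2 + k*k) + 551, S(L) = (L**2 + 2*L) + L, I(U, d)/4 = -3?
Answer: 764957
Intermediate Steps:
I(U, d) = -12 (I(U, d) = 4*(-3) = -12)
S(L) = L**2 + 3*L
T(k) = 548 + 2*k**2 (T(k) = -3 + ((k**2 + k*k) + 551) = -3 + ((k**2 + k**2) + 551) = -3 + (2*k**2 + 551) = -3 + (551 + 2*k**2) = 548 + 2*k**2)
c(r, o) = -1080 + r (c(r, o) = r - 12*(3 - 12)*(-10) = r - 12*(-9)*(-10) = r + 108*(-10) = r - 1080 = -1080 + r)
T(-618) - c(519, 598) = (548 + 2*(-618)**2) - (-1080 + 519) = (548 + 2*381924) - 1*(-561) = (548 + 763848) + 561 = 764396 + 561 = 764957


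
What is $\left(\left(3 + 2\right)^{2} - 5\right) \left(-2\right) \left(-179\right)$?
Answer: $7160$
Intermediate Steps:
$\left(\left(3 + 2\right)^{2} - 5\right) \left(-2\right) \left(-179\right) = \left(5^{2} - 5\right) \left(-2\right) \left(-179\right) = \left(25 - 5\right) \left(-2\right) \left(-179\right) = 20 \left(-2\right) \left(-179\right) = \left(-40\right) \left(-179\right) = 7160$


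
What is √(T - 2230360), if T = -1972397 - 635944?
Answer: 7*I*√98749 ≈ 2199.7*I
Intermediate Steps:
T = -2608341
√(T - 2230360) = √(-2608341 - 2230360) = √(-4838701) = 7*I*√98749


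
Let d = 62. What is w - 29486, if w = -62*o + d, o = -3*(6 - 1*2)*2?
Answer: -27936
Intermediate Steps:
o = -24 (o = -3*(6 - 2)*2 = -3*4*2 = -12*2 = -24)
w = 1550 (w = -62*(-24) + 62 = 1488 + 62 = 1550)
w - 29486 = 1550 - 29486 = -27936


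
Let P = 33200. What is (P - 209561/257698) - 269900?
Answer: -60997326161/257698 ≈ -2.3670e+5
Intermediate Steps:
(P - 209561/257698) - 269900 = (33200 - 209561/257698) - 269900 = 8555364039/257698 - 269900 = -60997326161/257698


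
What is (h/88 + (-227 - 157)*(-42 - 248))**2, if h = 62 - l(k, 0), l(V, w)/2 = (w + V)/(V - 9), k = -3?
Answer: 384139733867289/30976 ≈ 1.2401e+10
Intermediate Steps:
l(V, w) = 2*(V + w)/(-9 + V) (l(V, w) = 2*((w + V)/(V - 9)) = 2*((V + w)/(-9 + V)) = 2*(V + w)/(-9 + V))
h = 123/2 (h = 62 - 2*(-3 + 0)/(-9 - 3) = 62 - 2*(-3)/(-12) = 62 - 2*(-1)*(-3)/12 = 62 - 1*1/2 = 62 - 1/2 = 123/2 ≈ 61.500)
(h/88 + (-227 - 157)*(-42 - 248))**2 = ((123/2)/88 + (-227 - 157)*(-42 - 248))**2 = ((123/2)*(1/88) - 384*(-290))**2 = (123/176 + 111360)**2 = (19599483/176)**2 = 384139733867289/30976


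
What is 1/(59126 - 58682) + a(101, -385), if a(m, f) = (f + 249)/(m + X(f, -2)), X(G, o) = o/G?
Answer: -627269/466644 ≈ -1.3442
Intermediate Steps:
a(m, f) = (249 + f)/(m - 2/f) (a(m, f) = (f + 249)/(m - 2/f) = (249 + f)/(m - 2/f))
1/(59126 - 58682) + a(101, -385) = 1/(59126 - 58682) - 385*(249 - 385)/(-2 - 385*101) = 1/444 - 385*(-136)/(-2 - 38885) = 1/444 - 385*(-136)/(-38887) = 1/444 - 385*(-1/38887)*(-136) = 1/444 - 52360/38887 = -627269/466644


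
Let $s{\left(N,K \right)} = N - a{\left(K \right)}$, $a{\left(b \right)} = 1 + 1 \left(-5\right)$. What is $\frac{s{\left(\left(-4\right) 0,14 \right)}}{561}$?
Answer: $\frac{4}{561} \approx 0.0071301$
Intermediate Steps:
$a{\left(b \right)} = -4$ ($a{\left(b \right)} = 1 - 5 = -4$)
$s{\left(N,K \right)} = 4 + N$ ($s{\left(N,K \right)} = N - -4 = N + 4 = 4 + N$)
$\frac{s{\left(\left(-4\right) 0,14 \right)}}{561} = \frac{4 - 0}{561} = \left(4 + 0\right) \frac{1}{561} = 4 \cdot \frac{1}{561} = \frac{4}{561}$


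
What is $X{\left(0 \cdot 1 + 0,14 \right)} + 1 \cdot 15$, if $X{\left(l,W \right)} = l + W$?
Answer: $29$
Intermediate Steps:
$X{\left(l,W \right)} = W + l$
$X{\left(0 \cdot 1 + 0,14 \right)} + 1 \cdot 15 = \left(14 + \left(0 \cdot 1 + 0\right)\right) + 1 \cdot 15 = \left(14 + \left(0 + 0\right)\right) + 15 = \left(14 + 0\right) + 15 = 14 + 15 = 29$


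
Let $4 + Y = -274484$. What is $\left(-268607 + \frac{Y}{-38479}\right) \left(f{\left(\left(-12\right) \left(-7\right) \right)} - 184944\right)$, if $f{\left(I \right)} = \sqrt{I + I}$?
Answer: $\frac{1911480253586160}{38479} - \frac{20670908530 \sqrt{42}}{38479} \approx 4.9672 \cdot 10^{10}$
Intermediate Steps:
$Y = -274488$ ($Y = -4 - 274484 = -274488$)
$f{\left(I \right)} = \sqrt{2} \sqrt{I}$ ($f{\left(I \right)} = \sqrt{2 I} = \sqrt{2} \sqrt{I}$)
$\left(-268607 + \frac{Y}{-38479}\right) \left(f{\left(\left(-12\right) \left(-7\right) \right)} - 184944\right) = \left(-268607 - \frac{274488}{-38479}\right) \left(\sqrt{2} \sqrt{\left(-12\right) \left(-7\right)} - 184944\right) = \left(-268607 - - \frac{274488}{38479}\right) \left(\sqrt{2} \sqrt{84} - 184944\right) = \left(-268607 + \frac{274488}{38479}\right) \left(\sqrt{2} \cdot 2 \sqrt{21} - 184944\right) = - \frac{10335454265 \left(2 \sqrt{42} - 184944\right)}{38479} = - \frac{10335454265 \left(-184944 + 2 \sqrt{42}\right)}{38479} = \frac{1911480253586160}{38479} - \frac{20670908530 \sqrt{42}}{38479}$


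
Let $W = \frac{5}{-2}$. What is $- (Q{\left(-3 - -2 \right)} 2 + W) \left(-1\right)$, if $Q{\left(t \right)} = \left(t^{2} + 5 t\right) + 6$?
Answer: $\frac{3}{2} \approx 1.5$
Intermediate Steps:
$W = - \frac{5}{2}$ ($W = 5 \left(- \frac{1}{2}\right) = - \frac{5}{2} \approx -2.5$)
$Q{\left(t \right)} = 6 + t^{2} + 5 t$
$- (Q{\left(-3 - -2 \right)} 2 + W) \left(-1\right) = - (\left(6 + \left(-3 - -2\right)^{2} + 5 \left(-3 - -2\right)\right) 2 - \frac{5}{2}) \left(-1\right) = - (\left(6 + \left(-3 + 2\right)^{2} + 5 \left(-3 + 2\right)\right) 2 - \frac{5}{2}) \left(-1\right) = - (\left(6 + \left(-1\right)^{2} + 5 \left(-1\right)\right) 2 - \frac{5}{2}) \left(-1\right) = - (\left(6 + 1 - 5\right) 2 - \frac{5}{2}) \left(-1\right) = - (2 \cdot 2 - \frac{5}{2}) \left(-1\right) = - (4 - \frac{5}{2}) \left(-1\right) = \left(-1\right) \frac{3}{2} \left(-1\right) = \left(- \frac{3}{2}\right) \left(-1\right) = \frac{3}{2}$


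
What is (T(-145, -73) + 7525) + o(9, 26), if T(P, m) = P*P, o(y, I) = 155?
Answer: 28705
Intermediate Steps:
T(P, m) = P²
(T(-145, -73) + 7525) + o(9, 26) = ((-145)² + 7525) + 155 = (21025 + 7525) + 155 = 28550 + 155 = 28705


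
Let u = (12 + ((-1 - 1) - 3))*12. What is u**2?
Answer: 7056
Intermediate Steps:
u = 84 (u = (12 + (-2 - 3))*12 = (12 - 5)*12 = 7*12 = 84)
u**2 = 84**2 = 7056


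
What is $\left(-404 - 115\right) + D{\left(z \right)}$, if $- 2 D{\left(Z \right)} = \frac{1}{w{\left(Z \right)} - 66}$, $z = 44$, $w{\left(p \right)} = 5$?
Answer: $- \frac{63317}{122} \approx -518.99$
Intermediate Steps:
$D{\left(Z \right)} = \frac{1}{122}$ ($D{\left(Z \right)} = - \frac{1}{2 \left(5 - 66\right)} = - \frac{1}{2 \left(-61\right)} = \left(- \frac{1}{2}\right) \left(- \frac{1}{61}\right) = \frac{1}{122}$)
$\left(-404 - 115\right) + D{\left(z \right)} = \left(-404 - 115\right) + \frac{1}{122} = -519 + \frac{1}{122} = - \frac{63317}{122}$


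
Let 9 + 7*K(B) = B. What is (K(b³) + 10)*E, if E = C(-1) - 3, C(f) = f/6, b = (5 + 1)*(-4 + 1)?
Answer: 109649/42 ≈ 2610.7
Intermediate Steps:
b = -18 (b = 6*(-3) = -18)
C(f) = f/6 (C(f) = f*(⅙) = f/6)
K(B) = -9/7 + B/7
E = -19/6 (E = (⅙)*(-1) - 3 = -⅙ - 3 = -19/6 ≈ -3.1667)
(K(b³) + 10)*E = ((-9/7 + (⅐)*(-18)³) + 10)*(-19/6) = ((-9/7 + (⅐)*(-5832)) + 10)*(-19/6) = ((-9/7 - 5832/7) + 10)*(-19/6) = (-5841/7 + 10)*(-19/6) = -5771/7*(-19/6) = 109649/42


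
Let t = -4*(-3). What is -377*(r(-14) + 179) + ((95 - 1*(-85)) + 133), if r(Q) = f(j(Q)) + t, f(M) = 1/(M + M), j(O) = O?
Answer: -2007055/28 ≈ -71681.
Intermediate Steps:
t = 12
f(M) = 1/(2*M)
r(Q) = 12 + 1/(2*Q) (r(Q) = 1/(2*Q) + 12 = 12 + 1/(2*Q))
-377*(r(-14) + 179) + ((95 - 1*(-85)) + 133) = -377*((12 + (½)/(-14)) + 179) + ((95 - 1*(-85)) + 133) = -377*((12 + (½)*(-1/14)) + 179) + ((95 + 85) + 133) = -377*((12 - 1/28) + 179) + (180 + 133) = -377*(335/28 + 179) + 313 = -377*5347/28 + 313 = -2015819/28 + 313 = -2007055/28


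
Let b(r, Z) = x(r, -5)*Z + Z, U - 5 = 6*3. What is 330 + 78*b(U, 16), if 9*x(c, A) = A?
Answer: 2654/3 ≈ 884.67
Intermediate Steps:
U = 23 (U = 5 + 6*3 = 5 + 18 = 23)
x(c, A) = A/9
b(r, Z) = 4*Z/9 (b(r, Z) = ((⅑)*(-5))*Z + Z = -5*Z/9 + Z = 4*Z/9)
330 + 78*b(U, 16) = 330 + 78*((4/9)*16) = 330 + 78*(64/9) = 330 + 1664/3 = 2654/3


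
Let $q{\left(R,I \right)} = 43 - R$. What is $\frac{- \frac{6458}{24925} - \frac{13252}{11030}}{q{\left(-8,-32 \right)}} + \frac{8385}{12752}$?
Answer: $\frac{11244617966057}{17879656030800} \approx 0.62891$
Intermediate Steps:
$\frac{- \frac{6458}{24925} - \frac{13252}{11030}}{q{\left(-8,-32 \right)}} + \frac{8385}{12752} = \frac{- \frac{6458}{24925} - \frac{13252}{11030}}{43 - -8} + \frac{8385}{12752} = \frac{\left(-6458\right) \frac{1}{24925} - \frac{6626}{5515}}{43 + 8} + 8385 \cdot \frac{1}{12752} = \frac{- \frac{6458}{24925} - \frac{6626}{5515}}{51} + \frac{8385}{12752} = \left(- \frac{40153784}{27492275}\right) \frac{1}{51} + \frac{8385}{12752} = - \frac{40153784}{1402106025} + \frac{8385}{12752} = \frac{11244617966057}{17879656030800}$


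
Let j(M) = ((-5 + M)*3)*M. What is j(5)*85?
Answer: 0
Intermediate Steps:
j(M) = M*(-15 + 3*M) (j(M) = (-15 + 3*M)*M = M*(-15 + 3*M))
j(5)*85 = (3*5*(-5 + 5))*85 = (3*5*0)*85 = 0*85 = 0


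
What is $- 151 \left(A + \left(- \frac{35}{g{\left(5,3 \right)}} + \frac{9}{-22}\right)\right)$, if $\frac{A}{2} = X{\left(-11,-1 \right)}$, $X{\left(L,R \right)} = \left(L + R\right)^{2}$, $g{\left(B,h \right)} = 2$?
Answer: $- \frac{448621}{11} \approx -40784.0$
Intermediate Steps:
$A = 288$ ($A = 2 \left(-11 - 1\right)^{2} = 2 \left(-12\right)^{2} = 2 \cdot 144 = 288$)
$- 151 \left(A + \left(- \frac{35}{g{\left(5,3 \right)}} + \frac{9}{-22}\right)\right) = - 151 \left(288 + \left(- \frac{35}{2} + \frac{9}{-22}\right)\right) = - 151 \left(288 + \left(\left(-35\right) \frac{1}{2} + 9 \left(- \frac{1}{22}\right)\right)\right) = - 151 \left(288 - \frac{197}{11}\right) = \left(-151\right) \frac{2971}{11} = - \frac{448621}{11}$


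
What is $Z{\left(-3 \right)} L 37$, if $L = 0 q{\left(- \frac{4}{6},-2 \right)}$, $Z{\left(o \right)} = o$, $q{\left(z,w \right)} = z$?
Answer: $0$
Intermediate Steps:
$L = 0$ ($L = 0 \left(- \frac{4}{6}\right) = 0 \left(\left(-4\right) \frac{1}{6}\right) = 0 \left(- \frac{2}{3}\right) = 0$)
$Z{\left(-3 \right)} L 37 = \left(-3\right) 0 \cdot 37 = 0 \cdot 37 = 0$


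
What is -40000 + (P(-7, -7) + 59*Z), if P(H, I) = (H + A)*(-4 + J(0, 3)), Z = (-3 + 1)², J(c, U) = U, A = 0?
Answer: -39757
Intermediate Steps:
Z = 4 (Z = (-2)² = 4)
P(H, I) = -H (P(H, I) = (H + 0)*(-4 + 3) = H*(-1) = -H)
-40000 + (P(-7, -7) + 59*Z) = -40000 + (-1*(-7) + 59*4) = -40000 + (7 + 236) = -40000 + 243 = -39757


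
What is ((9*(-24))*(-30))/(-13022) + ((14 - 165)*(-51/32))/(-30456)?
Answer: -1069273097/2115189504 ≈ -0.50552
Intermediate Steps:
((9*(-24))*(-30))/(-13022) + ((14 - 165)*(-51/32))/(-30456) = -216*(-30)*(-1/13022) - (-7701)/32*(-1/30456) = 6480*(-1/13022) - 151*(-51/32)*(-1/30456) = -3240/6511 + (7701/32)*(-1/30456) = -3240/6511 - 2567/324864 = -1069273097/2115189504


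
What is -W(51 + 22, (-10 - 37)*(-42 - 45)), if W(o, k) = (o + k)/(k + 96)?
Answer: -4162/4185 ≈ -0.99450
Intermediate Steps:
W(o, k) = (k + o)/(96 + k)
-W(51 + 22, (-10 - 37)*(-42 - 45)) = -((-10 - 37)*(-42 - 45) + (51 + 22))/(96 + (-10 - 37)*(-42 - 45)) = -(-47*(-87) + 73)/(96 - 47*(-87)) = -(4089 + 73)/(96 + 4089) = -4162/4185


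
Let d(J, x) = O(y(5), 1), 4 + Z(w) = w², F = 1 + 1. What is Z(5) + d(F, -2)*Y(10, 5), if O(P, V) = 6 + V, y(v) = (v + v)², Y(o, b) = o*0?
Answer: 21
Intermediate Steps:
Y(o, b) = 0
y(v) = 4*v² (y(v) = (2*v)² = 4*v²)
F = 2
Z(w) = -4 + w²
d(J, x) = 7 (d(J, x) = 6 + 1 = 7)
Z(5) + d(F, -2)*Y(10, 5) = (-4 + 5²) + 7*0 = (-4 + 25) + 0 = 21 + 0 = 21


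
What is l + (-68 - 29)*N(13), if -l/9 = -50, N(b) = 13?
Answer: -811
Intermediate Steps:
l = 450 (l = -9*(-50) = 450)
l + (-68 - 29)*N(13) = 450 + (-68 - 29)*13 = 450 - 97*13 = 450 - 1261 = -811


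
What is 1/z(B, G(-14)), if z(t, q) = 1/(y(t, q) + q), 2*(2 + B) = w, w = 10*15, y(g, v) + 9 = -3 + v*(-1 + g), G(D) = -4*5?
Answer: -1472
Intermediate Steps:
G(D) = -20
y(g, v) = -12 + v*(-1 + g) (y(g, v) = -9 + (-3 + v*(-1 + g)) = -12 + v*(-1 + g))
w = 150
B = 73 (B = -2 + (1/2)*150 = -2 + 75 = 73)
z(t, q) = 1/(-12 + q*t) (z(t, q) = 1/((-12 - q + t*q) + q) = 1/((-12 - q + q*t) + q) = 1/(-12 + q*t))
1/z(B, G(-14)) = 1/(1/(-12 - 20*73)) = 1/(1/(-12 - 1460)) = 1/(1/(-1472)) = 1/(-1/1472) = -1472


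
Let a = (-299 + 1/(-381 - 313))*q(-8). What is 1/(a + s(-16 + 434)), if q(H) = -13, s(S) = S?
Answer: 694/2987683 ≈ 0.00023229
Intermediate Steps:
a = 2697591/694 (a = (-299 + 1/(-381 - 313))*(-13) = (-299 + 1/(-694))*(-13) = (-299 - 1/694)*(-13) = -207507/694*(-13) = 2697591/694 ≈ 3887.0)
1/(a + s(-16 + 434)) = 1/(2697591/694 + (-16 + 434)) = 1/(2697591/694 + 418) = 1/(2987683/694) = 694/2987683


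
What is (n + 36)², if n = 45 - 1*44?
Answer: 1369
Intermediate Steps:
n = 1 (n = 45 - 44 = 1)
(n + 36)² = (1 + 36)² = 37² = 1369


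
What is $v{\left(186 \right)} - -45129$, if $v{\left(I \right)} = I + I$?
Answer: $45501$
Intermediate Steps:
$v{\left(I \right)} = 2 I$
$v{\left(186 \right)} - -45129 = 2 \cdot 186 - -45129 = 372 + 45129 = 45501$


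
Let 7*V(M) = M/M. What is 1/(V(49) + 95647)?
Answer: 7/669530 ≈ 1.0455e-5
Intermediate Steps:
V(M) = ⅐ (V(M) = (M/M)/7 = (⅐)*1 = ⅐)
1/(V(49) + 95647) = 1/(⅐ + 95647) = 1/(669530/7) = 7/669530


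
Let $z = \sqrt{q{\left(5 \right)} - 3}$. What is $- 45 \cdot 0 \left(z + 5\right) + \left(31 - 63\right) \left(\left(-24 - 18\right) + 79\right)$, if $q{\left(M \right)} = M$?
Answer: $-1184$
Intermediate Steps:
$z = \sqrt{2}$ ($z = \sqrt{5 - 3} = \sqrt{2} \approx 1.4142$)
$- 45 \cdot 0 \left(z + 5\right) + \left(31 - 63\right) \left(\left(-24 - 18\right) + 79\right) = - 45 \cdot 0 \left(\sqrt{2} + 5\right) + \left(31 - 63\right) \left(\left(-24 - 18\right) + 79\right) = - 45 \cdot 0 \left(5 + \sqrt{2}\right) - 32 \left(\left(-24 - 18\right) + 79\right) = \left(-45\right) 0 - 32 \left(-42 + 79\right) = 0 - 1184 = -1184$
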